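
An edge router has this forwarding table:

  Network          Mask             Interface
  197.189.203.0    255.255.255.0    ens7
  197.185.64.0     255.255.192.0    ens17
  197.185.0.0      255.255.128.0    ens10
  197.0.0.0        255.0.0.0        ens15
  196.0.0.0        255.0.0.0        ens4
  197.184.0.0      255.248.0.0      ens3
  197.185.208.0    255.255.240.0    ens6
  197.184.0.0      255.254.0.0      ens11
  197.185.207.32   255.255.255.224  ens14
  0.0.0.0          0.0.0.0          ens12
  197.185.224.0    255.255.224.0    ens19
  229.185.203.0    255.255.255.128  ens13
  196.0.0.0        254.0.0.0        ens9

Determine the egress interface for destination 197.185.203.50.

ens11

Routes whose prefix contains 197.185.203.50:
  0.0.0.0/0 (default, matches everything) -> ens12
  196.0.0.0/7 (196.0.0.0 - 197.255.255.255) -> ens9
  197.0.0.0/8 (197.0.0.0 - 197.255.255.255) -> ens15
  197.184.0.0/13 (197.184.0.0 - 197.191.255.255) -> ens3
  197.184.0.0/15 (197.184.0.0 - 197.185.255.255) -> ens11
More-specific entries that do NOT match:
  197.185.207.32/27 (197.185.207.32 - 197.185.207.63) does not contain 197.185.203.50
  229.185.203.0/25 (229.185.203.0 - 229.185.203.127) does not contain 197.185.203.50
  197.189.203.0/24 (197.189.203.0 - 197.189.203.255) does not contain 197.185.203.50
  197.185.208.0/20 (197.185.208.0 - 197.185.223.255) does not contain 197.185.203.50
  197.185.224.0/19 (197.185.224.0 - 197.185.255.255) does not contain 197.185.203.50
  197.185.64.0/18 (197.185.64.0 - 197.185.127.255) does not contain 197.185.203.50
  197.185.0.0/17 (197.185.0.0 - 197.185.127.255) does not contain 197.185.203.50
Longest matching prefix is /15 -> interface ens11.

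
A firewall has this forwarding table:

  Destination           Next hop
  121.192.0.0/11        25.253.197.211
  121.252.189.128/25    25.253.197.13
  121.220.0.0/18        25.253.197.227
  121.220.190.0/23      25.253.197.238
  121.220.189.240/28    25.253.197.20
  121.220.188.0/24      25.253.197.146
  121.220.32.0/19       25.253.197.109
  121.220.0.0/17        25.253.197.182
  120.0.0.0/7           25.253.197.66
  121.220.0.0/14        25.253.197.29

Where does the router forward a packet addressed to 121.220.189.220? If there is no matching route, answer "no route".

25.253.197.29

Routes whose prefix contains 121.220.189.220:
  120.0.0.0/7 (120.0.0.0 - 121.255.255.255) -> 25.253.197.66
  121.192.0.0/11 (121.192.0.0 - 121.223.255.255) -> 25.253.197.211
  121.220.0.0/14 (121.220.0.0 - 121.223.255.255) -> 25.253.197.29
More-specific entries that do NOT match:
  121.220.189.240/28 (121.220.189.240 - 121.220.189.255) does not contain 121.220.189.220
  121.252.189.128/25 (121.252.189.128 - 121.252.189.255) does not contain 121.220.189.220
  121.220.188.0/24 (121.220.188.0 - 121.220.188.255) does not contain 121.220.189.220
  121.220.190.0/23 (121.220.190.0 - 121.220.191.255) does not contain 121.220.189.220
  121.220.32.0/19 (121.220.32.0 - 121.220.63.255) does not contain 121.220.189.220
  121.220.0.0/18 (121.220.0.0 - 121.220.63.255) does not contain 121.220.189.220
  121.220.0.0/17 (121.220.0.0 - 121.220.127.255) does not contain 121.220.189.220
Longest matching prefix is /14 -> next hop 25.253.197.29.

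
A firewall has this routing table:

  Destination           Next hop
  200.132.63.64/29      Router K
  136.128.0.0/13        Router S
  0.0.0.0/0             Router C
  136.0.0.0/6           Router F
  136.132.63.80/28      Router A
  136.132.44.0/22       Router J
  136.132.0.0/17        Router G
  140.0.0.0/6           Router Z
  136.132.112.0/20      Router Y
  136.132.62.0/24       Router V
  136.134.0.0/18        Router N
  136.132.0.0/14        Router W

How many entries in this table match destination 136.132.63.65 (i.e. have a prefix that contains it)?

Prefixes containing 136.132.63.65:
  0.0.0.0/0 (default, matches everything)
  136.0.0.0/6 (136.0.0.0 - 139.255.255.255)
  136.128.0.0/13 (136.128.0.0 - 136.135.255.255)
  136.132.0.0/14 (136.132.0.0 - 136.135.255.255)
  136.132.0.0/17 (136.132.0.0 - 136.132.127.255)
Total matching entries: 5.

5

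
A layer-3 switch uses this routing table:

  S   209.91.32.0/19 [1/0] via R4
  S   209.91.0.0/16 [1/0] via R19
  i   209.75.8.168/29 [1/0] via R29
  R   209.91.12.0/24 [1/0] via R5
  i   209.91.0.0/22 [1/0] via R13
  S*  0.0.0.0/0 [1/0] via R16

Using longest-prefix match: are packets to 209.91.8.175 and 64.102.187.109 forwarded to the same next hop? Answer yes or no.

209.91.8.175: longest match 209.91.0.0/16 -> R19
64.102.187.109: longest match 0.0.0.0/0 -> R16

no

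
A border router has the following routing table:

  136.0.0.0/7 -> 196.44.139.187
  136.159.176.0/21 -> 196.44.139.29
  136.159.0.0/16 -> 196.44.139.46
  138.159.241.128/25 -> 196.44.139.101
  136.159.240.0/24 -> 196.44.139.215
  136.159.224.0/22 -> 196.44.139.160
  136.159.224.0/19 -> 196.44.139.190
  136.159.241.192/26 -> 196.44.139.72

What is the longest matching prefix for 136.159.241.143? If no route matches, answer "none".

136.159.224.0/19

Entries matching 136.159.241.143:
  136.0.0.0/7 (136.0.0.0 - 137.255.255.255)
  136.159.0.0/16 (136.159.0.0 - 136.159.255.255)
  136.159.224.0/19 (136.159.224.0 - 136.159.255.255)
Most specific is 136.159.224.0/19.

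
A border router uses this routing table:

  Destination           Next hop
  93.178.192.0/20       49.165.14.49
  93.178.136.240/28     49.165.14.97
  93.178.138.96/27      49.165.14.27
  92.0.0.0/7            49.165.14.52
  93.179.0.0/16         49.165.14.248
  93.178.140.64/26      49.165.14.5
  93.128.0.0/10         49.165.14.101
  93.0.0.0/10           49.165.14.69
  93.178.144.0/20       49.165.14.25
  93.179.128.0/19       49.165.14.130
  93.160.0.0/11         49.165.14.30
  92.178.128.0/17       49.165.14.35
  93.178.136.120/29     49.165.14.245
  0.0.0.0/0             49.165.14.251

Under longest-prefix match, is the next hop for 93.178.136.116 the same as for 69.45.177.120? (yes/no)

no

93.178.136.116: longest match 93.160.0.0/11 -> 49.165.14.30
69.45.177.120: longest match 0.0.0.0/0 -> 49.165.14.251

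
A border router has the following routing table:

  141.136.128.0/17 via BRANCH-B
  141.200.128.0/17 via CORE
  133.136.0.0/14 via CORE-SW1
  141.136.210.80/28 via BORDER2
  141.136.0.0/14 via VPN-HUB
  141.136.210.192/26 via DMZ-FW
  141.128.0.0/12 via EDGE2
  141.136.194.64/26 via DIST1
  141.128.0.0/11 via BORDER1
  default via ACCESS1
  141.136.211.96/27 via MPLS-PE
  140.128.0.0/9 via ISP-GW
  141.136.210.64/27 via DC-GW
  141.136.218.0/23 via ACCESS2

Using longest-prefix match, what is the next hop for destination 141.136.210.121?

Routes whose prefix contains 141.136.210.121:
  0.0.0.0/0 (default, matches everything) -> ACCESS1
  141.128.0.0/11 (141.128.0.0 - 141.159.255.255) -> BORDER1
  141.128.0.0/12 (141.128.0.0 - 141.143.255.255) -> EDGE2
  141.136.0.0/14 (141.136.0.0 - 141.139.255.255) -> VPN-HUB
  141.136.128.0/17 (141.136.128.0 - 141.136.255.255) -> BRANCH-B
More-specific entries that do NOT match:
  141.136.210.80/28 (141.136.210.80 - 141.136.210.95) does not contain 141.136.210.121
  141.136.211.96/27 (141.136.211.96 - 141.136.211.127) does not contain 141.136.210.121
  141.136.210.64/27 (141.136.210.64 - 141.136.210.95) does not contain 141.136.210.121
  141.136.210.192/26 (141.136.210.192 - 141.136.210.255) does not contain 141.136.210.121
  141.136.194.64/26 (141.136.194.64 - 141.136.194.127) does not contain 141.136.210.121
  141.136.218.0/23 (141.136.218.0 - 141.136.219.255) does not contain 141.136.210.121
Longest matching prefix is /17 -> next hop BRANCH-B.

BRANCH-B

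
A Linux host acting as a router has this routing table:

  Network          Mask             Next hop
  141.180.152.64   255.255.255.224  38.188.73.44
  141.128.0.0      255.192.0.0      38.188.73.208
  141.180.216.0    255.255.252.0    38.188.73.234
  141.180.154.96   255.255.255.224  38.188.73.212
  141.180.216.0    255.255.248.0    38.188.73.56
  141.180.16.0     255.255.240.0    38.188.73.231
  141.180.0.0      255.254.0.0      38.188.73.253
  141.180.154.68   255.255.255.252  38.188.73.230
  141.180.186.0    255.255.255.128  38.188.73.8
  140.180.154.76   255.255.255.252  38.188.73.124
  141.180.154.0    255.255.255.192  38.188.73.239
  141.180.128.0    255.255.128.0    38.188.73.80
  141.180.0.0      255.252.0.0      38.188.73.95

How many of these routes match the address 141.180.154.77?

4

Prefixes containing 141.180.154.77:
  141.128.0.0/10 (141.128.0.0 - 141.191.255.255)
  141.180.0.0/14 (141.180.0.0 - 141.183.255.255)
  141.180.0.0/15 (141.180.0.0 - 141.181.255.255)
  141.180.128.0/17 (141.180.128.0 - 141.180.255.255)
Total matching entries: 4.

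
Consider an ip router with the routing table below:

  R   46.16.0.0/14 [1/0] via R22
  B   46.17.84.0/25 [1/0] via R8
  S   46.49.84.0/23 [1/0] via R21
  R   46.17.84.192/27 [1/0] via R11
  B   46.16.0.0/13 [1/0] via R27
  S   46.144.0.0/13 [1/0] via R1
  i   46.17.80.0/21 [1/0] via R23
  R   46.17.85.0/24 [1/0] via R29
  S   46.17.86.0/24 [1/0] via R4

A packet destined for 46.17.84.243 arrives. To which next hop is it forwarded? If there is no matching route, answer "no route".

R23

Routes whose prefix contains 46.17.84.243:
  46.16.0.0/13 (46.16.0.0 - 46.23.255.255) -> R27
  46.16.0.0/14 (46.16.0.0 - 46.19.255.255) -> R22
  46.17.80.0/21 (46.17.80.0 - 46.17.87.255) -> R23
More-specific entries that do NOT match:
  46.17.84.192/27 (46.17.84.192 - 46.17.84.223) does not contain 46.17.84.243
  46.17.84.0/25 (46.17.84.0 - 46.17.84.127) does not contain 46.17.84.243
  46.17.85.0/24 (46.17.85.0 - 46.17.85.255) does not contain 46.17.84.243
  46.17.86.0/24 (46.17.86.0 - 46.17.86.255) does not contain 46.17.84.243
  46.49.84.0/23 (46.49.84.0 - 46.49.85.255) does not contain 46.17.84.243
Longest matching prefix is /21 -> next hop R23.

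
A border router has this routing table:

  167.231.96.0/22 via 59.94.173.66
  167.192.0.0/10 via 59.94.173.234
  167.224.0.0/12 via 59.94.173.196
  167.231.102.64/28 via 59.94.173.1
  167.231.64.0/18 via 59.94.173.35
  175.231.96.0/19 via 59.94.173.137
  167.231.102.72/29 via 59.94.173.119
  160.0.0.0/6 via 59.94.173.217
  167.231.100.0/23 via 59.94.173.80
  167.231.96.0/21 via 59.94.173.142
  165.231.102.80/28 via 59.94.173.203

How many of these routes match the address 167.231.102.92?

4

Prefixes containing 167.231.102.92:
  167.192.0.0/10 (167.192.0.0 - 167.255.255.255)
  167.224.0.0/12 (167.224.0.0 - 167.239.255.255)
  167.231.64.0/18 (167.231.64.0 - 167.231.127.255)
  167.231.96.0/21 (167.231.96.0 - 167.231.103.255)
Total matching entries: 4.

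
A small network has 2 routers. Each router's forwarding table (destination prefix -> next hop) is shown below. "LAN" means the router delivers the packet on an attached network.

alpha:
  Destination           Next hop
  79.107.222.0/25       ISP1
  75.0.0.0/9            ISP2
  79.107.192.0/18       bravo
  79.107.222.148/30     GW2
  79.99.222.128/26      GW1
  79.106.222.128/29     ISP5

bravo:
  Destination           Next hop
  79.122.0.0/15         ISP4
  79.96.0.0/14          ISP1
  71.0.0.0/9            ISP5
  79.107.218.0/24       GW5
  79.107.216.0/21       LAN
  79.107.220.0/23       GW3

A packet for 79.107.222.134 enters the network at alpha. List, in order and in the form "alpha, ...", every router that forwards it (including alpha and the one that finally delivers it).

At alpha: longest match for 79.107.222.134 is 79.107.192.0/18 -> bravo
At bravo: longest match for 79.107.222.134 is 79.107.216.0/21 -> LAN

alpha, bravo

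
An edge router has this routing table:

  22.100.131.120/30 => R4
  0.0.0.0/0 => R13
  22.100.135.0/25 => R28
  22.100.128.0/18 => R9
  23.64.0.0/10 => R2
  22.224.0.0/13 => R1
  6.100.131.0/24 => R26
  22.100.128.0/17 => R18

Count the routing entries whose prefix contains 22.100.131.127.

3

Prefixes containing 22.100.131.127:
  0.0.0.0/0 (default, matches everything)
  22.100.128.0/17 (22.100.128.0 - 22.100.255.255)
  22.100.128.0/18 (22.100.128.0 - 22.100.191.255)
Total matching entries: 3.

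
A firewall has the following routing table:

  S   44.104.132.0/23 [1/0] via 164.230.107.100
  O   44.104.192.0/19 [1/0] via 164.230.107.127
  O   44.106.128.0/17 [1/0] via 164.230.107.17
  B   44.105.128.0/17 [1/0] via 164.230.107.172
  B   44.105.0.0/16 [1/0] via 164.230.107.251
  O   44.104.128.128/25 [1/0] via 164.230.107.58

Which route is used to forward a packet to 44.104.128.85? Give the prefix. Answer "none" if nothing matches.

none

44.104.128.85 is outside every listed prefix and there is no default route.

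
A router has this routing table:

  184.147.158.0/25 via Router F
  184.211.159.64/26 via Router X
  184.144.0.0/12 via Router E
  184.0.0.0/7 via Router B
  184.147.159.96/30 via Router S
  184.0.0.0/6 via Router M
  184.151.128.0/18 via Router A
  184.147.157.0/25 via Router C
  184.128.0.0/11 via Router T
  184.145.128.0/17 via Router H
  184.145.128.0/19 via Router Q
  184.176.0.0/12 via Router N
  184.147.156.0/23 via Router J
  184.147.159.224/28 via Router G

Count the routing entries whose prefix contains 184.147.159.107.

Prefixes containing 184.147.159.107:
  184.0.0.0/6 (184.0.0.0 - 187.255.255.255)
  184.0.0.0/7 (184.0.0.0 - 185.255.255.255)
  184.128.0.0/11 (184.128.0.0 - 184.159.255.255)
  184.144.0.0/12 (184.144.0.0 - 184.159.255.255)
Total matching entries: 4.

4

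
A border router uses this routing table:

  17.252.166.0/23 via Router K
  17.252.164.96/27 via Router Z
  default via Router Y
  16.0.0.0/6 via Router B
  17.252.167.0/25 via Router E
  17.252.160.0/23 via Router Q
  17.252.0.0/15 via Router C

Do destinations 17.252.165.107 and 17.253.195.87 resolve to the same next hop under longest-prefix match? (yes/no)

17.252.165.107: longest match 17.252.0.0/15 -> Router C
17.253.195.87: longest match 17.252.0.0/15 -> Router C

yes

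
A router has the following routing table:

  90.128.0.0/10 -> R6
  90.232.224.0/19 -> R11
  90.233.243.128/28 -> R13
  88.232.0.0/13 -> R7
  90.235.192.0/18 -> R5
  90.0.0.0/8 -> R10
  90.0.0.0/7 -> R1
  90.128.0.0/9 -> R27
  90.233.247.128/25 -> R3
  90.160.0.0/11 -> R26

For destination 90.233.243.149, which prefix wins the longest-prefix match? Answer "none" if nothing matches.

Entries matching 90.233.243.149:
  90.0.0.0/7 (90.0.0.0 - 91.255.255.255)
  90.0.0.0/8 (90.0.0.0 - 90.255.255.255)
  90.128.0.0/9 (90.128.0.0 - 90.255.255.255)
Most specific is 90.128.0.0/9.

90.128.0.0/9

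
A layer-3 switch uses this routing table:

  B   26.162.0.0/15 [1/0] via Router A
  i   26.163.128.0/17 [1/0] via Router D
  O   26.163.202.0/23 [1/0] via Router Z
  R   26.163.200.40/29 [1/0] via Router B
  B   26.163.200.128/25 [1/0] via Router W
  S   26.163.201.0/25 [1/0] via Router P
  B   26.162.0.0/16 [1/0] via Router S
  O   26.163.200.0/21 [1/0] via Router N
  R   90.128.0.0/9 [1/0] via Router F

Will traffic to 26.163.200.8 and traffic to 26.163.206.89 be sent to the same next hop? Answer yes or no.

yes

26.163.200.8: longest match 26.163.200.0/21 -> Router N
26.163.206.89: longest match 26.163.200.0/21 -> Router N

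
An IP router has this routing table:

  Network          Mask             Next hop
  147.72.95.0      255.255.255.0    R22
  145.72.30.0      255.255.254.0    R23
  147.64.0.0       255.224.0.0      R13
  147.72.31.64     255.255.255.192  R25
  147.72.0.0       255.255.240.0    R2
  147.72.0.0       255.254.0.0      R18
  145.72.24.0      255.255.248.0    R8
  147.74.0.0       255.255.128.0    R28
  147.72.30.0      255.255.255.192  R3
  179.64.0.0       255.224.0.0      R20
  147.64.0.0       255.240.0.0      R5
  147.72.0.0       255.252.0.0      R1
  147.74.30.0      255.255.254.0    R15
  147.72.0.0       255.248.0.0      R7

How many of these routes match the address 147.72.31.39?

5

Prefixes containing 147.72.31.39:
  147.64.0.0/11 (147.64.0.0 - 147.95.255.255)
  147.64.0.0/12 (147.64.0.0 - 147.79.255.255)
  147.72.0.0/13 (147.72.0.0 - 147.79.255.255)
  147.72.0.0/14 (147.72.0.0 - 147.75.255.255)
  147.72.0.0/15 (147.72.0.0 - 147.73.255.255)
Total matching entries: 5.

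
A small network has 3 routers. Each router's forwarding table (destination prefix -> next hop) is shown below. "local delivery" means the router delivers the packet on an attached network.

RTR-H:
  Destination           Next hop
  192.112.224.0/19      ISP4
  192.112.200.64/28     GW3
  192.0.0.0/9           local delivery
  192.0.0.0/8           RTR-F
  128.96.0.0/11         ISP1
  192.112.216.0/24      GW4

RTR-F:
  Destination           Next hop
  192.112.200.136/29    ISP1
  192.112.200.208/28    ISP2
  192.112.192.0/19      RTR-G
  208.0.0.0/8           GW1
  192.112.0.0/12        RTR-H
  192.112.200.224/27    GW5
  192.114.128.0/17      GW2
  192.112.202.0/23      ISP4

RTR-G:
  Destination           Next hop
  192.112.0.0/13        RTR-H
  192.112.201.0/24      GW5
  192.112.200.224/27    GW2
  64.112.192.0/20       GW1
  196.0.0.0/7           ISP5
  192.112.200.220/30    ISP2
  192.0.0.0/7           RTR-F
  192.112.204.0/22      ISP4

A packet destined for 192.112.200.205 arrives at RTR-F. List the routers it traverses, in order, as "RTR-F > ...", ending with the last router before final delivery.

At RTR-F: longest match for 192.112.200.205 is 192.112.192.0/19 -> RTR-G
At RTR-G: longest match for 192.112.200.205 is 192.112.0.0/13 -> RTR-H
At RTR-H: longest match for 192.112.200.205 is 192.0.0.0/9 -> local delivery

RTR-F > RTR-G > RTR-H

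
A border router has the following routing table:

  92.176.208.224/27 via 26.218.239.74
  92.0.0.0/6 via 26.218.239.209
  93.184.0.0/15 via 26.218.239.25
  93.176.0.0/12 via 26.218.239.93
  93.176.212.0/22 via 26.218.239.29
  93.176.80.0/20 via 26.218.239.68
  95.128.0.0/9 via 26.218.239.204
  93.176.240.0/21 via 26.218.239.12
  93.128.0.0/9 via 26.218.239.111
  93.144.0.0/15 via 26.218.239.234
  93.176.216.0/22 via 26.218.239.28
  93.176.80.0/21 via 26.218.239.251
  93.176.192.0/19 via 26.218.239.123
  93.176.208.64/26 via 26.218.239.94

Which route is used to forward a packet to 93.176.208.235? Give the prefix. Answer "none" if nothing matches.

Entries matching 93.176.208.235:
  92.0.0.0/6 (92.0.0.0 - 95.255.255.255)
  93.128.0.0/9 (93.128.0.0 - 93.255.255.255)
  93.176.0.0/12 (93.176.0.0 - 93.191.255.255)
  93.176.192.0/19 (93.176.192.0 - 93.176.223.255)
Most specific is 93.176.192.0/19.

93.176.192.0/19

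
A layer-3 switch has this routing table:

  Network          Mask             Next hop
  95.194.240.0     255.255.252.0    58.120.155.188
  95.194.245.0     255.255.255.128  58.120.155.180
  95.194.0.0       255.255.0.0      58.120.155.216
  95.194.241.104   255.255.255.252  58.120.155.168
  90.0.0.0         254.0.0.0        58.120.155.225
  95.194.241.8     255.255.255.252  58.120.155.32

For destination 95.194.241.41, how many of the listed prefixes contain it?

Prefixes containing 95.194.241.41:
  95.194.0.0/16 (95.194.0.0 - 95.194.255.255)
  95.194.240.0/22 (95.194.240.0 - 95.194.243.255)
Total matching entries: 2.

2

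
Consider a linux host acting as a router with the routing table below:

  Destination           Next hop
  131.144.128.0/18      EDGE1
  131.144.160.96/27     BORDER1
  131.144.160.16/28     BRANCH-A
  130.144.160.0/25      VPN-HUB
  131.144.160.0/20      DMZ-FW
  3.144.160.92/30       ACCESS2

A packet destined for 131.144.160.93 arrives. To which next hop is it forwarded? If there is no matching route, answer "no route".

DMZ-FW

Routes whose prefix contains 131.144.160.93:
  131.144.128.0/18 (131.144.128.0 - 131.144.191.255) -> EDGE1
  131.144.160.0/20 (131.144.160.0 - 131.144.175.255) -> DMZ-FW
More-specific entries that do NOT match:
  3.144.160.92/30 (3.144.160.92 - 3.144.160.95) does not contain 131.144.160.93
  131.144.160.16/28 (131.144.160.16 - 131.144.160.31) does not contain 131.144.160.93
  131.144.160.96/27 (131.144.160.96 - 131.144.160.127) does not contain 131.144.160.93
  130.144.160.0/25 (130.144.160.0 - 130.144.160.127) does not contain 131.144.160.93
Longest matching prefix is /20 -> next hop DMZ-FW.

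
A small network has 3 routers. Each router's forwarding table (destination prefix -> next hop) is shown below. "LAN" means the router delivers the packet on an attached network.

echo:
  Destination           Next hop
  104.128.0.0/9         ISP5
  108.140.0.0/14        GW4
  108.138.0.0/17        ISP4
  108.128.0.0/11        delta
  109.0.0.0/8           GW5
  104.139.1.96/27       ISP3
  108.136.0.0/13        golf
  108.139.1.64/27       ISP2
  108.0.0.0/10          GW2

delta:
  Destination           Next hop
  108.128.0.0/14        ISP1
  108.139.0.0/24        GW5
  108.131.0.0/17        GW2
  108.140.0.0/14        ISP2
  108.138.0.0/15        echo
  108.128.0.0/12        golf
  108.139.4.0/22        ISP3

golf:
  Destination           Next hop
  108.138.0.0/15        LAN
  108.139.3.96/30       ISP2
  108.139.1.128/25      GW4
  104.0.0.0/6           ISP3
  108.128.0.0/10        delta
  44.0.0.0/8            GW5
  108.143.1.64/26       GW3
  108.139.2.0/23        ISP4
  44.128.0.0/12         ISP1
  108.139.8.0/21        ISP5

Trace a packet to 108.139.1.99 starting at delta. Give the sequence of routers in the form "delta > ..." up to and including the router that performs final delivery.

delta > echo > golf

At delta: longest match for 108.139.1.99 is 108.138.0.0/15 -> echo
At echo: longest match for 108.139.1.99 is 108.136.0.0/13 -> golf
At golf: longest match for 108.139.1.99 is 108.138.0.0/15 -> LAN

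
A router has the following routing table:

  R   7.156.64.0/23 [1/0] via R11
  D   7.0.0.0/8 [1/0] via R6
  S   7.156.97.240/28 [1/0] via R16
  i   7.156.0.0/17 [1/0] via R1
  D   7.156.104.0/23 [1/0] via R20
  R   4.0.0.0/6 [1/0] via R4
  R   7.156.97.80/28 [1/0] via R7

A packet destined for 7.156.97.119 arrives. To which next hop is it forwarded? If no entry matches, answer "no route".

R1

Routes whose prefix contains 7.156.97.119:
  4.0.0.0/6 (4.0.0.0 - 7.255.255.255) -> R4
  7.0.0.0/8 (7.0.0.0 - 7.255.255.255) -> R6
  7.156.0.0/17 (7.156.0.0 - 7.156.127.255) -> R1
More-specific entries that do NOT match:
  7.156.97.240/28 (7.156.97.240 - 7.156.97.255) does not contain 7.156.97.119
  7.156.97.80/28 (7.156.97.80 - 7.156.97.95) does not contain 7.156.97.119
  7.156.64.0/23 (7.156.64.0 - 7.156.65.255) does not contain 7.156.97.119
  7.156.104.0/23 (7.156.104.0 - 7.156.105.255) does not contain 7.156.97.119
Longest matching prefix is /17 -> next hop R1.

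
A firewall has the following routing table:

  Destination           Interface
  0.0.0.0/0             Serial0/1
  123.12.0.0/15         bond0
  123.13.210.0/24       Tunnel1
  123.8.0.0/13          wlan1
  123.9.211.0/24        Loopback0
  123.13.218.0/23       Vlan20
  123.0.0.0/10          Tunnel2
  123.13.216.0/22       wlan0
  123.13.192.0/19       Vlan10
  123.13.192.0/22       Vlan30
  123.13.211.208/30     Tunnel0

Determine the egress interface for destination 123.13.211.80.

Vlan10

Routes whose prefix contains 123.13.211.80:
  0.0.0.0/0 (default, matches everything) -> Serial0/1
  123.0.0.0/10 (123.0.0.0 - 123.63.255.255) -> Tunnel2
  123.8.0.0/13 (123.8.0.0 - 123.15.255.255) -> wlan1
  123.12.0.0/15 (123.12.0.0 - 123.13.255.255) -> bond0
  123.13.192.0/19 (123.13.192.0 - 123.13.223.255) -> Vlan10
More-specific entries that do NOT match:
  123.13.211.208/30 (123.13.211.208 - 123.13.211.211) does not contain 123.13.211.80
  123.13.210.0/24 (123.13.210.0 - 123.13.210.255) does not contain 123.13.211.80
  123.9.211.0/24 (123.9.211.0 - 123.9.211.255) does not contain 123.13.211.80
  123.13.218.0/23 (123.13.218.0 - 123.13.219.255) does not contain 123.13.211.80
  123.13.216.0/22 (123.13.216.0 - 123.13.219.255) does not contain 123.13.211.80
  123.13.192.0/22 (123.13.192.0 - 123.13.195.255) does not contain 123.13.211.80
Longest matching prefix is /19 -> interface Vlan10.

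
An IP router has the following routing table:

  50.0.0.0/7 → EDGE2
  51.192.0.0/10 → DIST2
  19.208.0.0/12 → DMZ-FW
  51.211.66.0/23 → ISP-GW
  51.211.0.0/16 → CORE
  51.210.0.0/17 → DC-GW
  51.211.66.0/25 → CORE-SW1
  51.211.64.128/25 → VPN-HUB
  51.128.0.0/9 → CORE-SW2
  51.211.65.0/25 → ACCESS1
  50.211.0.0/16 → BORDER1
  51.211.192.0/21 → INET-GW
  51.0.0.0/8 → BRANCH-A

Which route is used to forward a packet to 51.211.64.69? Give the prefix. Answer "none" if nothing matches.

Entries matching 51.211.64.69:
  50.0.0.0/7 (50.0.0.0 - 51.255.255.255)
  51.0.0.0/8 (51.0.0.0 - 51.255.255.255)
  51.128.0.0/9 (51.128.0.0 - 51.255.255.255)
  51.192.0.0/10 (51.192.0.0 - 51.255.255.255)
  51.211.0.0/16 (51.211.0.0 - 51.211.255.255)
Most specific is 51.211.0.0/16.

51.211.0.0/16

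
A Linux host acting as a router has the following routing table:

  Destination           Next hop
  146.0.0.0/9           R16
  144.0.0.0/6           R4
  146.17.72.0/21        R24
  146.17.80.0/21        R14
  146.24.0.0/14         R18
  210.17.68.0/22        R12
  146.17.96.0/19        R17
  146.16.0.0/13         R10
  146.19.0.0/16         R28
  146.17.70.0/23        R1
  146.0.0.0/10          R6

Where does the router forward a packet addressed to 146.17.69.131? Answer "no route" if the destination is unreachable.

R10

Routes whose prefix contains 146.17.69.131:
  144.0.0.0/6 (144.0.0.0 - 147.255.255.255) -> R4
  146.0.0.0/9 (146.0.0.0 - 146.127.255.255) -> R16
  146.0.0.0/10 (146.0.0.0 - 146.63.255.255) -> R6
  146.16.0.0/13 (146.16.0.0 - 146.23.255.255) -> R10
More-specific entries that do NOT match:
  146.17.70.0/23 (146.17.70.0 - 146.17.71.255) does not contain 146.17.69.131
  210.17.68.0/22 (210.17.68.0 - 210.17.71.255) does not contain 146.17.69.131
  146.17.72.0/21 (146.17.72.0 - 146.17.79.255) does not contain 146.17.69.131
  146.17.80.0/21 (146.17.80.0 - 146.17.87.255) does not contain 146.17.69.131
  146.17.96.0/19 (146.17.96.0 - 146.17.127.255) does not contain 146.17.69.131
  146.19.0.0/16 (146.19.0.0 - 146.19.255.255) does not contain 146.17.69.131
  146.24.0.0/14 (146.24.0.0 - 146.27.255.255) does not contain 146.17.69.131
Longest matching prefix is /13 -> next hop R10.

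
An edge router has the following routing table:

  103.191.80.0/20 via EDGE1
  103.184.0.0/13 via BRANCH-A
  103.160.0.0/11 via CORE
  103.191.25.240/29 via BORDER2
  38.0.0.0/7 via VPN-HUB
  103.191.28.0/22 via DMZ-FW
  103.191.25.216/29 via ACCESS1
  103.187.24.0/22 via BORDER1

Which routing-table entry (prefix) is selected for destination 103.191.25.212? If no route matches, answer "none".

103.184.0.0/13

Entries matching 103.191.25.212:
  103.160.0.0/11 (103.160.0.0 - 103.191.255.255)
  103.184.0.0/13 (103.184.0.0 - 103.191.255.255)
Most specific is 103.184.0.0/13.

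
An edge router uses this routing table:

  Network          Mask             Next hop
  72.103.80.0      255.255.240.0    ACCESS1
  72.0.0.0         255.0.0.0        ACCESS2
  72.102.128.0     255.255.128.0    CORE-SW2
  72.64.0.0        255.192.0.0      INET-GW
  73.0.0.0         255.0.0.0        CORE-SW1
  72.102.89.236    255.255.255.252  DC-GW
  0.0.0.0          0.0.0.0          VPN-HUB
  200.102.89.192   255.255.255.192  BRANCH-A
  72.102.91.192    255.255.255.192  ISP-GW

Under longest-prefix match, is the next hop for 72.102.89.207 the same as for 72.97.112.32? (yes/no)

yes

72.102.89.207: longest match 72.64.0.0/10 -> INET-GW
72.97.112.32: longest match 72.64.0.0/10 -> INET-GW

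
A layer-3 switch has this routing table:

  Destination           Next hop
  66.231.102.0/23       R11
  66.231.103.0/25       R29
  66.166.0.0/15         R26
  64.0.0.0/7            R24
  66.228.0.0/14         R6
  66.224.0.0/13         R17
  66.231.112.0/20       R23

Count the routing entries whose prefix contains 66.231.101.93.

Prefixes containing 66.231.101.93:
  66.224.0.0/13 (66.224.0.0 - 66.231.255.255)
  66.228.0.0/14 (66.228.0.0 - 66.231.255.255)
Total matching entries: 2.

2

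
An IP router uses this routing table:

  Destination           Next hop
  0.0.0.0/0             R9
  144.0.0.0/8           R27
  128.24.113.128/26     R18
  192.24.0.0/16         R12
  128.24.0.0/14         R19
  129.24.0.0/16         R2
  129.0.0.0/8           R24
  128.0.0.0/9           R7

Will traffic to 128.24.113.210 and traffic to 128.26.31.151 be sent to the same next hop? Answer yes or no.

128.24.113.210: longest match 128.24.0.0/14 -> R19
128.26.31.151: longest match 128.24.0.0/14 -> R19

yes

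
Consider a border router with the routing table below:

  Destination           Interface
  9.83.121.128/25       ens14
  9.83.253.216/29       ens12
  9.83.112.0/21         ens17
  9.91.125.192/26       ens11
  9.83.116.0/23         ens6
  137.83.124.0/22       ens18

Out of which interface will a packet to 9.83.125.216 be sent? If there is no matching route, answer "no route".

no route

No entry's prefix contains 9.83.125.216; there is no default route.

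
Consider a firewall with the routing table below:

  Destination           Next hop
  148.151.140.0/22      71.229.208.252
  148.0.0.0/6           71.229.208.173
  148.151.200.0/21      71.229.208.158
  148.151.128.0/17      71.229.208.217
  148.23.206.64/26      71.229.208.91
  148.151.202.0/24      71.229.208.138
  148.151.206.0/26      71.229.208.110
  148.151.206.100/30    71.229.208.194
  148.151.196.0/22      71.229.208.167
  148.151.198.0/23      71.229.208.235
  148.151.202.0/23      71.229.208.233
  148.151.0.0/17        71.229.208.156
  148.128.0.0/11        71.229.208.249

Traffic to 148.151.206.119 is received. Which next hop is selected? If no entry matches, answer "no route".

Routes whose prefix contains 148.151.206.119:
  148.0.0.0/6 (148.0.0.0 - 151.255.255.255) -> 71.229.208.173
  148.128.0.0/11 (148.128.0.0 - 148.159.255.255) -> 71.229.208.249
  148.151.128.0/17 (148.151.128.0 - 148.151.255.255) -> 71.229.208.217
  148.151.200.0/21 (148.151.200.0 - 148.151.207.255) -> 71.229.208.158
More-specific entries that do NOT match:
  148.151.206.100/30 (148.151.206.100 - 148.151.206.103) does not contain 148.151.206.119
  148.23.206.64/26 (148.23.206.64 - 148.23.206.127) does not contain 148.151.206.119
  148.151.206.0/26 (148.151.206.0 - 148.151.206.63) does not contain 148.151.206.119
  148.151.202.0/24 (148.151.202.0 - 148.151.202.255) does not contain 148.151.206.119
  148.151.198.0/23 (148.151.198.0 - 148.151.199.255) does not contain 148.151.206.119
  148.151.202.0/23 (148.151.202.0 - 148.151.203.255) does not contain 148.151.206.119
  148.151.140.0/22 (148.151.140.0 - 148.151.143.255) does not contain 148.151.206.119
  148.151.196.0/22 (148.151.196.0 - 148.151.199.255) does not contain 148.151.206.119
Longest matching prefix is /21 -> next hop 71.229.208.158.

71.229.208.158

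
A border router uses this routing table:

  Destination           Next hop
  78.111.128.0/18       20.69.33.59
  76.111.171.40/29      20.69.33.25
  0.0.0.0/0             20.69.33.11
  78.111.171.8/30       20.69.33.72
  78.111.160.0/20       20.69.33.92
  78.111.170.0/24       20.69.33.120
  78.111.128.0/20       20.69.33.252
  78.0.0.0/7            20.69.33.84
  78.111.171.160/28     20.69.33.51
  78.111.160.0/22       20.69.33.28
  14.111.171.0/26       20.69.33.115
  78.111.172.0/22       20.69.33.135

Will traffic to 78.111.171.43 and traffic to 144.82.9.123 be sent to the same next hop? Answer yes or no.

78.111.171.43: longest match 78.111.160.0/20 -> 20.69.33.92
144.82.9.123: longest match 0.0.0.0/0 -> 20.69.33.11

no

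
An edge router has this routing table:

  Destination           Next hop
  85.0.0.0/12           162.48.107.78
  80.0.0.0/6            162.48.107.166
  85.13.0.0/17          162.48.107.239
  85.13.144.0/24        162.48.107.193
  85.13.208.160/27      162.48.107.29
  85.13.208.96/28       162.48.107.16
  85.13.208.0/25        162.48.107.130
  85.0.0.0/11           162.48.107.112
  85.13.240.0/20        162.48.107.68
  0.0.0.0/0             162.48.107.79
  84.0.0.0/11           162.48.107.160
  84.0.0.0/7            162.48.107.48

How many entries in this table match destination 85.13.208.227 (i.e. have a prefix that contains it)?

4

Prefixes containing 85.13.208.227:
  0.0.0.0/0 (default, matches everything)
  84.0.0.0/7 (84.0.0.0 - 85.255.255.255)
  85.0.0.0/11 (85.0.0.0 - 85.31.255.255)
  85.0.0.0/12 (85.0.0.0 - 85.15.255.255)
Total matching entries: 4.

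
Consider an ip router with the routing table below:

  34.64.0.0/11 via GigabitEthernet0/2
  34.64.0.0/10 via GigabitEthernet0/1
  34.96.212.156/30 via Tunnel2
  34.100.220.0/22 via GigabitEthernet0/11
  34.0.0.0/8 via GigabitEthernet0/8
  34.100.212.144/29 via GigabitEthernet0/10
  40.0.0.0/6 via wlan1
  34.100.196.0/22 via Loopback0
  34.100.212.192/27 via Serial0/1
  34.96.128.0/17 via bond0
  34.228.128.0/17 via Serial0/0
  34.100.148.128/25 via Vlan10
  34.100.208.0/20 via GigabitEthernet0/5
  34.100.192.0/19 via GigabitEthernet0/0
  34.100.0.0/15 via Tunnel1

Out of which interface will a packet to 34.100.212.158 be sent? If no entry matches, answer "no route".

GigabitEthernet0/5

Routes whose prefix contains 34.100.212.158:
  34.0.0.0/8 (34.0.0.0 - 34.255.255.255) -> GigabitEthernet0/8
  34.64.0.0/10 (34.64.0.0 - 34.127.255.255) -> GigabitEthernet0/1
  34.100.0.0/15 (34.100.0.0 - 34.101.255.255) -> Tunnel1
  34.100.192.0/19 (34.100.192.0 - 34.100.223.255) -> GigabitEthernet0/0
  34.100.208.0/20 (34.100.208.0 - 34.100.223.255) -> GigabitEthernet0/5
More-specific entries that do NOT match:
  34.96.212.156/30 (34.96.212.156 - 34.96.212.159) does not contain 34.100.212.158
  34.100.212.144/29 (34.100.212.144 - 34.100.212.151) does not contain 34.100.212.158
  34.100.212.192/27 (34.100.212.192 - 34.100.212.223) does not contain 34.100.212.158
  34.100.148.128/25 (34.100.148.128 - 34.100.148.255) does not contain 34.100.212.158
  34.100.220.0/22 (34.100.220.0 - 34.100.223.255) does not contain 34.100.212.158
  34.100.196.0/22 (34.100.196.0 - 34.100.199.255) does not contain 34.100.212.158
Longest matching prefix is /20 -> interface GigabitEthernet0/5.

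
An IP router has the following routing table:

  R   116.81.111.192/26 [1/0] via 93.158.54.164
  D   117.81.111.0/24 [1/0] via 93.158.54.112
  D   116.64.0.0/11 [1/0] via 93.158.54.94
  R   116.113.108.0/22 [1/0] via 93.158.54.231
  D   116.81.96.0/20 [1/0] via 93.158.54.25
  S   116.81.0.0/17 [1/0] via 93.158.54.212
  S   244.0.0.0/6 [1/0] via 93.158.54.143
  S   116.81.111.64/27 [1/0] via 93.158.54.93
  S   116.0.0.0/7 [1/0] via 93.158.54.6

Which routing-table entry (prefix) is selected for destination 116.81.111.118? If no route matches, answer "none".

Entries matching 116.81.111.118:
  116.0.0.0/7 (116.0.0.0 - 117.255.255.255)
  116.64.0.0/11 (116.64.0.0 - 116.95.255.255)
  116.81.0.0/17 (116.81.0.0 - 116.81.127.255)
  116.81.96.0/20 (116.81.96.0 - 116.81.111.255)
Most specific is 116.81.96.0/20.

116.81.96.0/20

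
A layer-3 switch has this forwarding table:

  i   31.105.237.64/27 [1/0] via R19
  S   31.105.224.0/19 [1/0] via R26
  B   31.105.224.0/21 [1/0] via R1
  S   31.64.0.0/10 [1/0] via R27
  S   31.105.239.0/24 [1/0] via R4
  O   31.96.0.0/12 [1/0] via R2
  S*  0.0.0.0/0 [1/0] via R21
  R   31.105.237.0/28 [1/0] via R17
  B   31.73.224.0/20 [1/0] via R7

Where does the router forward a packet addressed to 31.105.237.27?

R26

Routes whose prefix contains 31.105.237.27:
  0.0.0.0/0 (default, matches everything) -> R21
  31.64.0.0/10 (31.64.0.0 - 31.127.255.255) -> R27
  31.96.0.0/12 (31.96.0.0 - 31.111.255.255) -> R2
  31.105.224.0/19 (31.105.224.0 - 31.105.255.255) -> R26
More-specific entries that do NOT match:
  31.105.237.0/28 (31.105.237.0 - 31.105.237.15) does not contain 31.105.237.27
  31.105.237.64/27 (31.105.237.64 - 31.105.237.95) does not contain 31.105.237.27
  31.105.239.0/24 (31.105.239.0 - 31.105.239.255) does not contain 31.105.237.27
  31.105.224.0/21 (31.105.224.0 - 31.105.231.255) does not contain 31.105.237.27
  31.73.224.0/20 (31.73.224.0 - 31.73.239.255) does not contain 31.105.237.27
Longest matching prefix is /19 -> next hop R26.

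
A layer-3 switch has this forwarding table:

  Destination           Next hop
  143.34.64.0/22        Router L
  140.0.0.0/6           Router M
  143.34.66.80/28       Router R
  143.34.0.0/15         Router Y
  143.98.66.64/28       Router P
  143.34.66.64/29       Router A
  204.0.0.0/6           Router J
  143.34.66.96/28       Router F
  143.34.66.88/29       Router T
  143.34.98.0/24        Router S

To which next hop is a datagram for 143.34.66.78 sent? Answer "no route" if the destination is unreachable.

Router L

Routes whose prefix contains 143.34.66.78:
  140.0.0.0/6 (140.0.0.0 - 143.255.255.255) -> Router M
  143.34.0.0/15 (143.34.0.0 - 143.35.255.255) -> Router Y
  143.34.64.0/22 (143.34.64.0 - 143.34.67.255) -> Router L
More-specific entries that do NOT match:
  143.34.66.64/29 (143.34.66.64 - 143.34.66.71) does not contain 143.34.66.78
  143.34.66.88/29 (143.34.66.88 - 143.34.66.95) does not contain 143.34.66.78
  143.34.66.80/28 (143.34.66.80 - 143.34.66.95) does not contain 143.34.66.78
  143.98.66.64/28 (143.98.66.64 - 143.98.66.79) does not contain 143.34.66.78
  143.34.66.96/28 (143.34.66.96 - 143.34.66.111) does not contain 143.34.66.78
  143.34.98.0/24 (143.34.98.0 - 143.34.98.255) does not contain 143.34.66.78
Longest matching prefix is /22 -> next hop Router L.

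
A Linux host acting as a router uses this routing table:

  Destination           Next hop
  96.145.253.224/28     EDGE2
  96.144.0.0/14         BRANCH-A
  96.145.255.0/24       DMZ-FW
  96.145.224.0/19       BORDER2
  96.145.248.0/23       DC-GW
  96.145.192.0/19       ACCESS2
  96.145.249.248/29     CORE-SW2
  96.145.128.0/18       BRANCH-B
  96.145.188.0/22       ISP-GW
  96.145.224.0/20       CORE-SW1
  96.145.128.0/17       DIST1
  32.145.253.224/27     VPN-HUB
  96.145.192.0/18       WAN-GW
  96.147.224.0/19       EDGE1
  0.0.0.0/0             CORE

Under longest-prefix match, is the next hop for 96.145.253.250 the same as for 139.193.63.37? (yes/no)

no

96.145.253.250: longest match 96.145.224.0/19 -> BORDER2
139.193.63.37: longest match 0.0.0.0/0 -> CORE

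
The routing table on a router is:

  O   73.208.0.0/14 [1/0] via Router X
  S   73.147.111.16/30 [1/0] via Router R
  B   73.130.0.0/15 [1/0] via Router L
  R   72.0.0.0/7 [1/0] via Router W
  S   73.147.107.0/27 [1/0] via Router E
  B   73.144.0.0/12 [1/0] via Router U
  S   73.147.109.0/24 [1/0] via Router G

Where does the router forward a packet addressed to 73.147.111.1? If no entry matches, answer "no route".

Routes whose prefix contains 73.147.111.1:
  72.0.0.0/7 (72.0.0.0 - 73.255.255.255) -> Router W
  73.144.0.0/12 (73.144.0.0 - 73.159.255.255) -> Router U
More-specific entries that do NOT match:
  73.147.111.16/30 (73.147.111.16 - 73.147.111.19) does not contain 73.147.111.1
  73.147.107.0/27 (73.147.107.0 - 73.147.107.31) does not contain 73.147.111.1
  73.147.109.0/24 (73.147.109.0 - 73.147.109.255) does not contain 73.147.111.1
  73.130.0.0/15 (73.130.0.0 - 73.131.255.255) does not contain 73.147.111.1
  73.208.0.0/14 (73.208.0.0 - 73.211.255.255) does not contain 73.147.111.1
Longest matching prefix is /12 -> next hop Router U.

Router U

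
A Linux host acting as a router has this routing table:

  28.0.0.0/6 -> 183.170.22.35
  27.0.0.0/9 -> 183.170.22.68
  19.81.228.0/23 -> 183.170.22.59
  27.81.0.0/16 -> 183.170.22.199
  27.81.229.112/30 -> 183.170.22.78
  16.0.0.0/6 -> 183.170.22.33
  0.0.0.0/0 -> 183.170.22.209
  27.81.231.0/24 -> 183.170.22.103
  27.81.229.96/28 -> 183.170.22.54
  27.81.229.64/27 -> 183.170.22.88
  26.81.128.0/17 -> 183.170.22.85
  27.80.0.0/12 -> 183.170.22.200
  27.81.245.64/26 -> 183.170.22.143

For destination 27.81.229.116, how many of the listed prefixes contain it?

4

Prefixes containing 27.81.229.116:
  0.0.0.0/0 (default, matches everything)
  27.0.0.0/9 (27.0.0.0 - 27.127.255.255)
  27.80.0.0/12 (27.80.0.0 - 27.95.255.255)
  27.81.0.0/16 (27.81.0.0 - 27.81.255.255)
Total matching entries: 4.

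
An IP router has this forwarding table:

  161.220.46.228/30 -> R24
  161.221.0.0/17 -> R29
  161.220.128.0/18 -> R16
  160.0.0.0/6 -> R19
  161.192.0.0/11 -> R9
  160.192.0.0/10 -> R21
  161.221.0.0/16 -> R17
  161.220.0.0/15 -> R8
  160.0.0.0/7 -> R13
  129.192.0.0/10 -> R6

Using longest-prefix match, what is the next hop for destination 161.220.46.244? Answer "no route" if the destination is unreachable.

Routes whose prefix contains 161.220.46.244:
  160.0.0.0/6 (160.0.0.0 - 163.255.255.255) -> R19
  160.0.0.0/7 (160.0.0.0 - 161.255.255.255) -> R13
  161.192.0.0/11 (161.192.0.0 - 161.223.255.255) -> R9
  161.220.0.0/15 (161.220.0.0 - 161.221.255.255) -> R8
More-specific entries that do NOT match:
  161.220.46.228/30 (161.220.46.228 - 161.220.46.231) does not contain 161.220.46.244
  161.220.128.0/18 (161.220.128.0 - 161.220.191.255) does not contain 161.220.46.244
  161.221.0.0/17 (161.221.0.0 - 161.221.127.255) does not contain 161.220.46.244
  161.221.0.0/16 (161.221.0.0 - 161.221.255.255) does not contain 161.220.46.244
Longest matching prefix is /15 -> next hop R8.

R8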